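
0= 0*70686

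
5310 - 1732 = 3578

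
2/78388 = 1/39194 = 0.00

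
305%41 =18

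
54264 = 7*7752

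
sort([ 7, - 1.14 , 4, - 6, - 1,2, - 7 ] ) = [ - 7 , -6, - 1.14, - 1, 2 , 4,  7 ]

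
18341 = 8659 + 9682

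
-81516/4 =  - 20379 = -20379.00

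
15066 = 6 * 2511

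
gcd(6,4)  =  2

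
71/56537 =71/56537 = 0.00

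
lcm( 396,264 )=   792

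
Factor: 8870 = 2^1*5^1*887^1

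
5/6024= 5/6024 = 0.00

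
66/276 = 11/46= 0.24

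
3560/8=445 = 445.00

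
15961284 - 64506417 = -48545133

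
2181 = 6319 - 4138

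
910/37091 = 910/37091 = 0.02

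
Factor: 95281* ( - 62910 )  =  - 5994127710 = - 2^1*3^3*5^1*151^1*233^1*631^1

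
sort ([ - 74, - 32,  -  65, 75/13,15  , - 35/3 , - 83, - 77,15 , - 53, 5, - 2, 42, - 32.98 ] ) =[- 83,-77, - 74, - 65, - 53, -32.98, - 32, - 35/3,-2, 5, 75/13, 15, 15, 42]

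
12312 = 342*36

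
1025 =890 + 135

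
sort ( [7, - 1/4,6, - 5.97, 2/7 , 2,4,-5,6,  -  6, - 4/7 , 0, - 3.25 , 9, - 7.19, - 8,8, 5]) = [ - 8, - 7.19, - 6, - 5.97,  -  5,-3.25, - 4/7,  -  1/4,  0,2/7,2,4 , 5, 6, 6, 7,8,9 ]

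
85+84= 169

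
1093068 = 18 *60726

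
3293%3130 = 163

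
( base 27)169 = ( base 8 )1604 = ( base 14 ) 484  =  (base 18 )2e0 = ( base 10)900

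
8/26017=8/26017=0.00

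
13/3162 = 13/3162 = 0.00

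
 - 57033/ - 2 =57033/2=28516.50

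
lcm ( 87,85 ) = 7395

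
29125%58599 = 29125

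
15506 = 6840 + 8666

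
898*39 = 35022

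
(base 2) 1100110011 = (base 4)30303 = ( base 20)20j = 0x333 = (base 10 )819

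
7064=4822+2242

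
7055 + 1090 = 8145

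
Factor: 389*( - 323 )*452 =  - 2^2*17^1*19^1*113^1*389^1= - 56792444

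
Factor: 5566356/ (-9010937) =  - 2^2*3^2*13^( - 1)*154621^1*693149^( - 1)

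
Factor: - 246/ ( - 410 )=3^1*5^( - 1) =3/5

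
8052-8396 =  - 344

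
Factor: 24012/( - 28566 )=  - 58/69 = - 2^1 *3^(-1)*23^( - 1) * 29^1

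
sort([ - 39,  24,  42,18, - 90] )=[ - 90, - 39, 18,24, 42 ]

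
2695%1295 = 105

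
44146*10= 441460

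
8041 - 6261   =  1780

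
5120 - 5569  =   - 449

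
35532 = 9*3948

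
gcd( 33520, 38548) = 1676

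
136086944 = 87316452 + 48770492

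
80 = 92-12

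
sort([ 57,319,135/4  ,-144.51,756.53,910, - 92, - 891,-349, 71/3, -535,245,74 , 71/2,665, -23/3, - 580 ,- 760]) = [-891 , - 760,-580 , - 535,-349,- 144.51, -92  , -23/3, 71/3, 135/4 , 71/2, 57, 74,245, 319  ,  665,756.53,910] 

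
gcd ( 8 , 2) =2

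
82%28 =26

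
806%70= 36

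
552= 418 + 134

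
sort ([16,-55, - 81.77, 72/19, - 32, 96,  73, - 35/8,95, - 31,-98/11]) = [  -  81.77,-55, - 32,-31, - 98/11, - 35/8, 72/19,16, 73, 95,96]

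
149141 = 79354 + 69787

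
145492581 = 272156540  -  126663959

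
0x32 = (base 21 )28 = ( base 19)2c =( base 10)50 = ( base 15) 35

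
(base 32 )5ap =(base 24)9BH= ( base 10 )5465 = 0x1559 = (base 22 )B69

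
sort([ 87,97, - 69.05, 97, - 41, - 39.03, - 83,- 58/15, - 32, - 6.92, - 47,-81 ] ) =[ - 83,-81, - 69.05, - 47, - 41, - 39.03, -32, - 6.92, -58/15,87,97,97] 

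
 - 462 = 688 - 1150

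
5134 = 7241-2107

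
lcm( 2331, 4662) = 4662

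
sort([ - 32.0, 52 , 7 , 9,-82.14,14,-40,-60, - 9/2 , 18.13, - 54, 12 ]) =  [-82.14,-60 , - 54,-40,-32.0,-9/2,  7,9 , 12,14,18.13, 52]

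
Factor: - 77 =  -7^1*11^1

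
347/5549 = 347/5549 = 0.06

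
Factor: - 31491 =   -  3^2  *3499^1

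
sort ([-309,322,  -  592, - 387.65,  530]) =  [-592, - 387.65, - 309, 322,530] 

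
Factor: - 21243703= - 13^1 * 193^1*8467^1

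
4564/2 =2282 =2282.00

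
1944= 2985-1041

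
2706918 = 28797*94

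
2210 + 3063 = 5273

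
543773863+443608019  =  987381882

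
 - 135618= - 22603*6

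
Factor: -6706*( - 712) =2^4*7^1*89^1 *479^1 = 4774672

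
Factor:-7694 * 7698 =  -59228412 = - 2^2*3^1 * 1283^1 *3847^1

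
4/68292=1/17073 = 0.00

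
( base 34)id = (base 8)1161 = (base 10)625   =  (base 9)764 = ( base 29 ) LG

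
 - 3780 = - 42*90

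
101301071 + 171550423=272851494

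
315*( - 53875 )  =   - 16970625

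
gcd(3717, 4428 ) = 9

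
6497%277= 126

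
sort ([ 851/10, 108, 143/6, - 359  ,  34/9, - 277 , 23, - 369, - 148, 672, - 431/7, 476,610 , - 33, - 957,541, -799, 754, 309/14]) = [ - 957, - 799 , - 369, - 359, - 277, - 148,-431/7, - 33,34/9,309/14,23, 143/6 , 851/10,108,476, 541, 610,672, 754] 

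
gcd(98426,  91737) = 1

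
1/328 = 1/328= 0.00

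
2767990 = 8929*310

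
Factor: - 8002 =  - 2^1*4001^1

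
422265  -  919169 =  -  496904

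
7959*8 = 63672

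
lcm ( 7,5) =35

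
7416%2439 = 99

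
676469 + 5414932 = 6091401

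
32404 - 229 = 32175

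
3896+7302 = 11198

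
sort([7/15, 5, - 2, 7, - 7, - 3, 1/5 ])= [-7, - 3, - 2,1/5,7/15,5, 7]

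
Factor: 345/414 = 2^( - 1)*3^( - 1)*5^1= 5/6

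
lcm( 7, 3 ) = 21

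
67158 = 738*91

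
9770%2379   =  254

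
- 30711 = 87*( - 353)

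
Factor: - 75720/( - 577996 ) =30/229 = 2^1*3^1*5^1*229^( -1 )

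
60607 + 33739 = 94346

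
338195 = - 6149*( - 55)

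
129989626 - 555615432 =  - 425625806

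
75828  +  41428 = 117256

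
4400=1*4400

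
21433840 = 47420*452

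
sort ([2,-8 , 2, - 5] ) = [ - 8, - 5, 2 , 2 ]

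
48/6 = 8= 8.00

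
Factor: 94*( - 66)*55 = - 2^2*3^1*5^1*11^2*47^1 = - 341220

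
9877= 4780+5097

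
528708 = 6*88118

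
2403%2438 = 2403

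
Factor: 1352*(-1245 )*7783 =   -  13100656920= -2^3*3^1*5^1*13^2 * 43^1 *83^1 * 181^1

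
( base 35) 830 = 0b10011010110001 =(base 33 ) 935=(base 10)9905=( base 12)5895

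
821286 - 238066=583220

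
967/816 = 967/816 = 1.19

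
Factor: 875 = 5^3*7^1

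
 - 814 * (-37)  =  30118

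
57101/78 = 57101/78 = 732.06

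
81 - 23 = 58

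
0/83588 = 0 = 0.00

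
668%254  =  160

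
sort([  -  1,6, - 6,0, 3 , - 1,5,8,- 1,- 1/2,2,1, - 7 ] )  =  [  -  7,-6, - 1, - 1, - 1, - 1/2,0,1,  2 , 3,5,6,8 ]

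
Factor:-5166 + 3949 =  - 1217^1=-1217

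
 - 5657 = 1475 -7132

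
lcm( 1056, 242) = 11616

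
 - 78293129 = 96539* ( - 811)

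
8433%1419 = 1338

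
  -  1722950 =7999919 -9722869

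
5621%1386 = 77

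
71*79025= 5610775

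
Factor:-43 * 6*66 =-17028  =  - 2^2 * 3^2*11^1*43^1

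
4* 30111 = 120444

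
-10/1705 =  - 2/341 = - 0.01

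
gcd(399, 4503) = 57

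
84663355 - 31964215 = 52699140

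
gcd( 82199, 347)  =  1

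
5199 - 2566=2633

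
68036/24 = 17009/6 =2834.83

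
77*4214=324478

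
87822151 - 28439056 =59383095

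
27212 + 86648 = 113860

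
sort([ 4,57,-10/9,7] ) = [ - 10/9,  4,7,57]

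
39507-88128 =-48621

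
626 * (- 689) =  - 431314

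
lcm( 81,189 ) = 567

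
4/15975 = 4/15975  =  0.00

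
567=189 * 3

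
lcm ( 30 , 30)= 30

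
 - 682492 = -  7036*97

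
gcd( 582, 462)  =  6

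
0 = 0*( - 546)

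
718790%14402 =13092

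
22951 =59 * 389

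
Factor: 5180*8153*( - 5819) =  - 2^2*5^1*7^1*11^1*23^2*31^1*37^1*263^1= - 245751150260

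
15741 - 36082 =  - 20341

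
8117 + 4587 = 12704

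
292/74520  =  73/18630= 0.00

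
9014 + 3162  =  12176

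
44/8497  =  44/8497= 0.01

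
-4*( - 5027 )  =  20108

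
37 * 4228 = 156436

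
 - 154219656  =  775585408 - 929805064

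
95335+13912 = 109247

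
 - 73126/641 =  - 115 + 589/641 = - 114.08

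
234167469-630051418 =-395883949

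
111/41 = 111/41 = 2.71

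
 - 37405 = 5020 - 42425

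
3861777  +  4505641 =8367418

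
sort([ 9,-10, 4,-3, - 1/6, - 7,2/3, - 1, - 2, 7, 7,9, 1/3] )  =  [ - 10, - 7, - 3, - 2,-1, - 1/6, 1/3, 2/3,  4,7, 7,9, 9 ] 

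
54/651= 18/217 = 0.08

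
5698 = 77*74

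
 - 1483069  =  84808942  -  86292011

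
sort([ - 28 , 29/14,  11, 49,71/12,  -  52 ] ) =[-52, - 28 , 29/14,71/12, 11, 49 ]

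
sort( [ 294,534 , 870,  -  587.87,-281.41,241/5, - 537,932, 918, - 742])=[ - 742, - 587.87, - 537, - 281.41,241/5,294 , 534, 870,918, 932]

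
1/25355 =1/25355=0.00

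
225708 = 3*75236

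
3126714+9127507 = 12254221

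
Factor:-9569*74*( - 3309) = 2^1 * 3^1*7^1*37^1*1103^1*1367^1 = 2343122754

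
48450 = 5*9690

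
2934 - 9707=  - 6773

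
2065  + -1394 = 671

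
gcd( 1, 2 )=1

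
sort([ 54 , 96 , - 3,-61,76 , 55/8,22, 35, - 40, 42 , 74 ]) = [ - 61, - 40, - 3, 55/8 , 22,  35,  42, 54 , 74, 76 , 96]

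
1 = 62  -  61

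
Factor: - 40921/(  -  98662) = 2^(-1)*151^1*271^1*49331^( - 1) 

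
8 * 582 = 4656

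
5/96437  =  5/96437 =0.00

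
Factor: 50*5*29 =7250 = 2^1*5^3  *29^1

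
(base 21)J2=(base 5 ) 3101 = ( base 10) 401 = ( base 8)621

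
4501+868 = 5369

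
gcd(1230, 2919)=3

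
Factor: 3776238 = 2^1*3^2 * 193^1*1087^1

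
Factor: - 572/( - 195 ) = 44/15 = 2^2*3^( - 1)* 5^ ( - 1)*11^1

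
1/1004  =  1/1004 = 0.00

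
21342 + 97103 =118445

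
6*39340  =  236040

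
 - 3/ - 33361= 3/33361 = 0.00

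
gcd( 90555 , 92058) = 3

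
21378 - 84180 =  - 62802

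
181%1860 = 181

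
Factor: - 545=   -  5^1*109^1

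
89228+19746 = 108974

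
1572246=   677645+894601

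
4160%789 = 215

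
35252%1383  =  677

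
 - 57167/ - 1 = 57167/1= 57167.00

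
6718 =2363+4355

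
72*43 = 3096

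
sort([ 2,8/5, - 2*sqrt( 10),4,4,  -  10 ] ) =[-10 ,-2*sqrt(10) , 8/5,2, 4, 4 ]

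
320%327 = 320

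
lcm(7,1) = 7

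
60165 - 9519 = 50646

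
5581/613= 5581/613 = 9.10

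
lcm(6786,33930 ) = 33930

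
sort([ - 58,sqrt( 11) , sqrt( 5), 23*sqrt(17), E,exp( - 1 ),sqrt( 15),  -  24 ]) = [  -  58,  -  24, exp( - 1), sqrt ( 5 ), E,sqrt(11 ), sqrt( 15),23 *sqrt( 17 )]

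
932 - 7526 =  - 6594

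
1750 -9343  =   - 7593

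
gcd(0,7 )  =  7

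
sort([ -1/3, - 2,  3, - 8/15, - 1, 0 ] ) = [ - 2,-1, - 8/15, - 1/3, 0,3]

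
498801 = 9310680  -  8811879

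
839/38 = 22 + 3/38 = 22.08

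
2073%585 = 318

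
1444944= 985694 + 459250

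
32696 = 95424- 62728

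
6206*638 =3959428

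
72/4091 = 72/4091 = 0.02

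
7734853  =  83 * 93191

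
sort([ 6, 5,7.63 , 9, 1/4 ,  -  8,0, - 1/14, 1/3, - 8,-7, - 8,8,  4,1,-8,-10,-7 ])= [-10,-8,-8,-8, - 8, - 7 , - 7, - 1/14, 0, 1/4, 1/3  ,  1,  4, 5,6, 7.63,  8, 9]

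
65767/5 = 65767/5 =13153.40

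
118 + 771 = 889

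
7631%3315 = 1001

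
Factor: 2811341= 13^1 * 17^1 * 12721^1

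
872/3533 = 872/3533 = 0.25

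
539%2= 1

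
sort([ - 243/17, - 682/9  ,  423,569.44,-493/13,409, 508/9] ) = [ - 682/9, - 493/13, - 243/17,508/9, 409,423,569.44]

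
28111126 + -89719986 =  - 61608860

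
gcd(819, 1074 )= 3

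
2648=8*331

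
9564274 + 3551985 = 13116259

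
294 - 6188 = - 5894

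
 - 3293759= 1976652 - 5270411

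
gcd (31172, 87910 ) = 2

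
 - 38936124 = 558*(  -  69778 ) 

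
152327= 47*3241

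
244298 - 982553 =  - 738255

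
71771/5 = 71771/5 = 14354.20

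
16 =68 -52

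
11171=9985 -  - 1186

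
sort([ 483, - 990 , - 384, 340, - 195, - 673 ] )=[ - 990, - 673, - 384 , - 195,340, 483] 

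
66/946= 3/43 =0.07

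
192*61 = 11712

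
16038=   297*54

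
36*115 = 4140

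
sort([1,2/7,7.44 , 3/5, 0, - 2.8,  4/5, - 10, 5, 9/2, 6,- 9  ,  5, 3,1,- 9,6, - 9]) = [  -  10, - 9,-9, - 9 , - 2.8, 0, 2/7, 3/5, 4/5, 1, 1,3,9/2, 5,5, 6, 6, 7.44]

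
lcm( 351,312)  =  2808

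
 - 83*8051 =-668233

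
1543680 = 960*1608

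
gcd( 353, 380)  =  1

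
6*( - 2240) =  - 13440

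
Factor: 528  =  2^4 * 3^1*11^1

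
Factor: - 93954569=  - 67^1 * 367^1*3821^1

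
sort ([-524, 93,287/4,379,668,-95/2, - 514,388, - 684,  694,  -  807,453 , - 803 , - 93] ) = [-807, - 803,-684, - 524,-514, - 93,-95/2, 287/4,93,379, 388,453, 668 , 694]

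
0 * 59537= 0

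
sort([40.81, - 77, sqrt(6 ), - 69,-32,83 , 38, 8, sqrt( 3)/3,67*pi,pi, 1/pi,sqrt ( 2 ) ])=[-77 ,-69, - 32,  1/pi,  sqrt (3)/3,sqrt(2),sqrt( 6),pi, 8,  38,40.81, 83, 67*pi]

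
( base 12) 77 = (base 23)3M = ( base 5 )331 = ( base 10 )91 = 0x5b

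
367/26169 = 367/26169 = 0.01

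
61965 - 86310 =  - 24345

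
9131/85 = 107 + 36/85 = 107.42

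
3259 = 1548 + 1711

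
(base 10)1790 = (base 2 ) 11011111110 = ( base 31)1QN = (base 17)635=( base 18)598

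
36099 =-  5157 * ( - 7)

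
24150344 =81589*296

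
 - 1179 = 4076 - 5255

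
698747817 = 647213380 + 51534437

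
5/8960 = 1/1792 = 0.00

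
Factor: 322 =2^1 * 7^1*23^1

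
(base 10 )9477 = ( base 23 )hl1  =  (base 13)4410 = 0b10010100000101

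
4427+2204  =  6631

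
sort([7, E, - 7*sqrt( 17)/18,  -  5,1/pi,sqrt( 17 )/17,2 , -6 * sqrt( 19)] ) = [ - 6*sqrt( 19 ),-5,-7*sqrt( 17) /18 , sqrt( 17)/17,1/pi, 2,E, 7]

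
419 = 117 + 302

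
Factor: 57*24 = 2^3*3^2 * 19^1 = 1368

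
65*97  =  6305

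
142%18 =16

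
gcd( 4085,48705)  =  5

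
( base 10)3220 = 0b110010010100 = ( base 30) 3HA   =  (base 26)4JM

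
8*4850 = 38800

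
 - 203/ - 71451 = 203/71451= 0.00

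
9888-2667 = 7221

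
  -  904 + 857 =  - 47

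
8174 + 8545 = 16719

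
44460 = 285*156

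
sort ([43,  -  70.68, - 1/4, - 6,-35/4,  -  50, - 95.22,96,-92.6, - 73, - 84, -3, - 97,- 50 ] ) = [  -  97, - 95.22,  -  92.6,-84,-73, - 70.68, - 50,-50, - 35/4 ,-6,  -  3,  -  1/4,43,96 ] 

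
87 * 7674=667638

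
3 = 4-1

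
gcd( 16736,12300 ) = 4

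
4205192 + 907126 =5112318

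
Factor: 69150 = 2^1 * 3^1 * 5^2 *461^1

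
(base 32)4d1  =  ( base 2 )1000110100001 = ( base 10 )4513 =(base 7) 16105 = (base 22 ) 973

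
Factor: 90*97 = 8730 = 2^1*3^2*5^1*97^1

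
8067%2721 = 2625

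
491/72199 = 491/72199 = 0.01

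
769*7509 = 5774421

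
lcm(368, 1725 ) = 27600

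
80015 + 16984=96999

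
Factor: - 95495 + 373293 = 277798=   2^1*138899^1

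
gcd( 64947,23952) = 3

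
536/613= 536/613=   0.87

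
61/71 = 61/71=0.86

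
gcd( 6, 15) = 3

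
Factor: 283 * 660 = 2^2*3^1*5^1*11^1*283^1 =186780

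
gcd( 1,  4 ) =1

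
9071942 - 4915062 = 4156880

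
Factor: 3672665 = 5^1*691^1 *1063^1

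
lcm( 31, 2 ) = 62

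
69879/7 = 69879/7  =  9982.71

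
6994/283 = 6994/283 = 24.71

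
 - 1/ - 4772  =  1/4772 = 0.00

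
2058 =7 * 294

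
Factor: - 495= - 3^2*5^1*11^1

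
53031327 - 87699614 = - 34668287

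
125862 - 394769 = -268907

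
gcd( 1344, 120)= 24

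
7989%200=189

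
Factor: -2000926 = - 2^1*31^1*59^1*547^1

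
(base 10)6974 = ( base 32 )6PU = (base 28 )8P2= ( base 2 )1101100111110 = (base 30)7me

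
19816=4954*4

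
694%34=14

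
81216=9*9024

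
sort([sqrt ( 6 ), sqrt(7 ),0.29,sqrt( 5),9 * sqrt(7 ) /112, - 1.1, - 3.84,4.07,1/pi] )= [-3.84, - 1.1,9 * sqrt( 7) /112,0.29,1/pi,sqrt( 5), sqrt(6), sqrt (7 ),4.07 ] 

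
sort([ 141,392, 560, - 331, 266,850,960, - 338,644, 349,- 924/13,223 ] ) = [-338,- 331 , - 924/13, 141,223,266,349, 392,560,644,850, 960 ]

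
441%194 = 53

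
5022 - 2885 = 2137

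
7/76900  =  7/76900 = 0.00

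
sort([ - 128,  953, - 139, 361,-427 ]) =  [ - 427, - 139, - 128, 361, 953]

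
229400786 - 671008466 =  - 441607680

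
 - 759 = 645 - 1404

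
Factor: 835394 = 2^1*7^1*59671^1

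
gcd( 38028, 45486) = 6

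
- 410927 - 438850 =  - 849777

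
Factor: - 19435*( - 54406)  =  2^1*5^1*11^1*13^2 *23^1 * 2473^1 = 1057380610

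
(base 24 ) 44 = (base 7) 202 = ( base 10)100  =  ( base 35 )2u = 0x64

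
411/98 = 4 + 19/98  =  4.19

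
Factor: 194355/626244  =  64785/208748 = 2^( - 2)*3^1*5^1*7^1*23^( - 1 )  *617^1*2269^(-1)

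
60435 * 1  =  60435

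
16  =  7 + 9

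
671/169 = 671/169 =3.97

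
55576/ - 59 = -942 + 2/59= - 941.97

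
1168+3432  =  4600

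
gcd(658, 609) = 7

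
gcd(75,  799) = 1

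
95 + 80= 175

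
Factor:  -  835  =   - 5^1 *167^1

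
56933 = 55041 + 1892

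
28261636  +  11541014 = 39802650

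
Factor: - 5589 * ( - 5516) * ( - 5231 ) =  - 161266101444 = - 2^2*3^5*7^1*23^1*197^1 * 5231^1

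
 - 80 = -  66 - 14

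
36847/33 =1116 + 19/33 = 1116.58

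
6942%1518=870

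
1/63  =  1/63 = 0.02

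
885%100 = 85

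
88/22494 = 44/11247 = 0.00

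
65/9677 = 65/9677 = 0.01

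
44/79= 44/79 = 0.56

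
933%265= 138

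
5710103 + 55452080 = 61162183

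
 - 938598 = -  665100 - 273498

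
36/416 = 9/104 = 0.09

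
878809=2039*431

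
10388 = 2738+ 7650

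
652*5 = 3260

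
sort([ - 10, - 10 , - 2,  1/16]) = [ - 10 ,-10,-2, 1/16 ]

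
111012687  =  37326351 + 73686336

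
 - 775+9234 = 8459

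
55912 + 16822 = 72734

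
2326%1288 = 1038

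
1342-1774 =  -  432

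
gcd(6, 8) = 2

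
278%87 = 17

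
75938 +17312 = 93250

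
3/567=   1/189 = 0.01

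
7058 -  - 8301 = 15359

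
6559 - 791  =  5768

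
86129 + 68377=154506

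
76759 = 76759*1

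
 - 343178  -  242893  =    -  586071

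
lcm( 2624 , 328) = 2624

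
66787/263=66787/263 = 253.94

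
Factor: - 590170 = - 2^1*5^1*7^1 * 8431^1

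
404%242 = 162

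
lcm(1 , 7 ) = 7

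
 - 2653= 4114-6767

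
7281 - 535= 6746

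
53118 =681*78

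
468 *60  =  28080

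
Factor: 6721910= 2^1*5^1* 13^1*29^1*1783^1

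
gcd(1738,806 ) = 2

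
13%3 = 1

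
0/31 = 0= 0.00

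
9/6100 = 9/6100 = 0.00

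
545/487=1 + 58/487=1.12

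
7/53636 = 7/53636 = 0.00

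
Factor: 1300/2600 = 1/2  =  2^( - 1)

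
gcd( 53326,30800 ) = 14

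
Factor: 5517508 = 2^2* 83^1*16619^1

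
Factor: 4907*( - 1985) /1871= - 5^1*7^1*397^1*701^1*1871^ ( - 1) = -9740395/1871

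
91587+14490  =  106077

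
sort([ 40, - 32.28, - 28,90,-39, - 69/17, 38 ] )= [ - 39, - 32.28,-28, - 69/17 , 38, 40,90 ]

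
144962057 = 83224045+61738012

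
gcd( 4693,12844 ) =247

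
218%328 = 218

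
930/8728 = 465/4364 = 0.11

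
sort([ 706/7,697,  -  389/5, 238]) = [ - 389/5, 706/7,  238, 697]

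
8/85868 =2/21467 = 0.00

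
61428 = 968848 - 907420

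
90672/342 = 265+7/57= 265.12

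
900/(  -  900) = -1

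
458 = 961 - 503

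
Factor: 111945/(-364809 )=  - 5^1*17^1*277^(-1)=- 85/277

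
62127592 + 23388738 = 85516330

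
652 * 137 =89324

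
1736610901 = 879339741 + 857271160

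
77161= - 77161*(-1)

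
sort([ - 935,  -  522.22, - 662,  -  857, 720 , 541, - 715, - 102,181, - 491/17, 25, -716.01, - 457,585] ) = [ - 935, - 857  , - 716.01, - 715, - 662 , - 522.22, - 457, - 102,-491/17, 25, 181, 541, 585, 720 ] 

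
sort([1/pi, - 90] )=[ - 90, 1/pi]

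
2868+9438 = 12306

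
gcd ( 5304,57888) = 24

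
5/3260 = 1/652 = 0.00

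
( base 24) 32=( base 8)112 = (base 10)74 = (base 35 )24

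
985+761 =1746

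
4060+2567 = 6627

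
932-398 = 534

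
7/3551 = 7/3551 = 0.00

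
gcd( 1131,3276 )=39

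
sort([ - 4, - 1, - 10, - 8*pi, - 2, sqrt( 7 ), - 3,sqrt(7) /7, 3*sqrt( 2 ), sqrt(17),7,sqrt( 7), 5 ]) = [  -  8*pi, - 10, - 4, - 3,-2,- 1, sqrt(7)/7, sqrt(7),sqrt(7), sqrt(17 ), 3*sqrt (2 ), 5, 7]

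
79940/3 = 26646 + 2/3 = 26646.67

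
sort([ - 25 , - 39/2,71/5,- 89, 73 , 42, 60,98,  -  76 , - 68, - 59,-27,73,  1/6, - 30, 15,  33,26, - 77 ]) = [-89,-77, - 76, - 68, - 59,- 30, - 27, - 25, - 39/2,1/6, 71/5, 15, 26, 33, 42,60,73,73,  98 ] 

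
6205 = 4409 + 1796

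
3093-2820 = 273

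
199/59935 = 199/59935= 0.00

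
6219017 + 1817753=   8036770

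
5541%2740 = 61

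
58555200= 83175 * 704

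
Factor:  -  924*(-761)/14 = 50226  =  2^1*3^1 * 11^1 *761^1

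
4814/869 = 5 + 469/869= 5.54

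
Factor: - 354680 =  - 2^3*5^1 * 8867^1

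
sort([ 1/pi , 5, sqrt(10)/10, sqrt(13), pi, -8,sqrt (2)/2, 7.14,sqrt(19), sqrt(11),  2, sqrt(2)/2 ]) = [ - 8,  sqrt( 10 ) /10, 1/pi, sqrt (2 )/2, sqrt( 2)/2, 2 , pi, sqrt(11),sqrt (13),sqrt(19),5,7.14 ]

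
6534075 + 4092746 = 10626821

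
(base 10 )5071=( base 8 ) 11717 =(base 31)58I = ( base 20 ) cdb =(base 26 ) 7d1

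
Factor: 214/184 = 107/92 = 2^( - 2 )*23^(-1 )*107^1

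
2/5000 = 1/2500 = 0.00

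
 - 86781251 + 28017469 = - 58763782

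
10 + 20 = 30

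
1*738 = 738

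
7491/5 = 1498 + 1/5  =  1498.20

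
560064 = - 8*( -70008)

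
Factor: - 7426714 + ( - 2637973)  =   - 2459^1*4093^1 = - 10064687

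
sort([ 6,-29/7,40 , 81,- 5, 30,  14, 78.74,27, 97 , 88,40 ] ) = [ - 5,-29/7, 6, 14, 27, 30,40,40, 78.74,81, 88, 97 ]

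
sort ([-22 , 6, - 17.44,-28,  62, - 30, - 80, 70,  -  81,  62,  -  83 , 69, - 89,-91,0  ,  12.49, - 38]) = [ - 91,-89,-83, - 81, - 80,  -  38,-30,-28, - 22, -17.44 , 0, 6, 12.49, 62,62,  69,  70] 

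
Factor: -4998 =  - 2^1*3^1 * 7^2*17^1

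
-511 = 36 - 547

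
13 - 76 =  - 63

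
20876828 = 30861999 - 9985171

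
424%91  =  60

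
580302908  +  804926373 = 1385229281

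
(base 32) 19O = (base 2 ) 10100111000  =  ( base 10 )1336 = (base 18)424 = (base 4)110320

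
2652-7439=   -  4787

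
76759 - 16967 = 59792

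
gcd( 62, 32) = 2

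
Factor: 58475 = 5^2* 2339^1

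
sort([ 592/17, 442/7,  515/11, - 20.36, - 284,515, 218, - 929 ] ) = [ - 929, - 284, - 20.36,592/17, 515/11,  442/7, 218, 515]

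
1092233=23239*47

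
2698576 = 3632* 743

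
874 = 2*437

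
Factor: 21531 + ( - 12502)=9029^1 = 9029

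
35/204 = 35/204 = 0.17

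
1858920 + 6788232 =8647152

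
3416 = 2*1708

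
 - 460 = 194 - 654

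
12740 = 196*65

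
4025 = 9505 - 5480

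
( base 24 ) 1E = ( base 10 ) 38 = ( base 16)26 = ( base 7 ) 53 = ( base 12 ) 32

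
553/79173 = 553/79173 = 0.01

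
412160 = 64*6440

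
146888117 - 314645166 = - 167757049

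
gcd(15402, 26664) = 6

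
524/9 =58+ 2/9 = 58.22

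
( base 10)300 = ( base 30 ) A0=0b100101100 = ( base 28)AK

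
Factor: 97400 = 2^3 * 5^2*487^1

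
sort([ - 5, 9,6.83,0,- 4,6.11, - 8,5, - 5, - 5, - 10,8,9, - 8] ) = [ - 10, - 8, - 8,-5, -5, - 5, - 4 , 0,5,  6.11, 6.83,8,  9,  9] 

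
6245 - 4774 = 1471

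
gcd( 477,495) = 9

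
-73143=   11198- 84341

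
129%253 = 129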